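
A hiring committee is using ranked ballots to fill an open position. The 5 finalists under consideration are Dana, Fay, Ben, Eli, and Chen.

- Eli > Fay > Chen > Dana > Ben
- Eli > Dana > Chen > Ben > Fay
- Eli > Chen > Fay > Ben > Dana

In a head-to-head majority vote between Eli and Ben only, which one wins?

Ballots ranking Eli above Ben: 3.
Ballots ranking Ben above Eli: 0.
Eli wins the head-to-head, 3–0.

Eli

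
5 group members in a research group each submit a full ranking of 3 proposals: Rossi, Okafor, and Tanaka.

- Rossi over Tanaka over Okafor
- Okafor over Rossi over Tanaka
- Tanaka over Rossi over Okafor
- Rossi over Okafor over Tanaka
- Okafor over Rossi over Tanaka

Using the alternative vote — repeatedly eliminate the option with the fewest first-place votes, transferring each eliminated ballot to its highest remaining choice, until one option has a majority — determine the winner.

Rossi

Round 1: Rossi 2, Okafor 2, Tanaka 1. Tanaka has the fewest and is eliminated.
Round 2: Rossi 3, Okafor 2. Rossi has a majority.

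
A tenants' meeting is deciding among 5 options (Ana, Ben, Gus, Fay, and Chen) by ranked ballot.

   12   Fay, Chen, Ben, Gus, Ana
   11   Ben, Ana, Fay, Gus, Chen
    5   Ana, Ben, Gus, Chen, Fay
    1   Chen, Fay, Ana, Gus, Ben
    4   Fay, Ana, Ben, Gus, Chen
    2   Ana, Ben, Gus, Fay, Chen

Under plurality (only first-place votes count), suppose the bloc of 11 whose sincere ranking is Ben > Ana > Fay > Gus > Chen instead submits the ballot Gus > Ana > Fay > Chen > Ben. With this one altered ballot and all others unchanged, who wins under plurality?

First-place totals with the altered ballot: Ana 7, Ben 0, Gus 11, Fay 16, Chen 1.
The winner is unchanged: still Fay.

Fay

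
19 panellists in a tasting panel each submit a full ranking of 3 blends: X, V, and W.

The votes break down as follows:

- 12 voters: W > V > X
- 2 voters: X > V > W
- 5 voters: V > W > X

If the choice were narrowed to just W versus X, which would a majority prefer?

W

Ballots ranking W above X: 12+5 = 17.
Ballots ranking X above W: 2.
W wins the head-to-head, 17–2.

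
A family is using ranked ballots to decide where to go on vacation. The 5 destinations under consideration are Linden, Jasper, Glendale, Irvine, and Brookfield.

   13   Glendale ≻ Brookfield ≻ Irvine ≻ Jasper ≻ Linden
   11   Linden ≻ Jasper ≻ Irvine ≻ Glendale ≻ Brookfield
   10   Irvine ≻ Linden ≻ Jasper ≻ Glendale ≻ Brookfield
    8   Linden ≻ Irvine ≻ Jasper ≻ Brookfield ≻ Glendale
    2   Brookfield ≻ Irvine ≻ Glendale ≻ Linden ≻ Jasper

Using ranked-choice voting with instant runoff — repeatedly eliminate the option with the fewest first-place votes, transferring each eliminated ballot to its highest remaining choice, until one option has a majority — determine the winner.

Round 1: Linden 19, Glendale 13, Irvine 10, Brookfield 2, Jasper 0. Jasper has the fewest and is eliminated.
Round 2: Linden 19, Glendale 13, Irvine 10, Brookfield 2. Brookfield has the fewest and is eliminated.
Round 3: Linden 19, Glendale 13, Irvine 12. Irvine has the fewest and is eliminated.
Round 4: Linden 29, Glendale 15. Linden has a majority.

Linden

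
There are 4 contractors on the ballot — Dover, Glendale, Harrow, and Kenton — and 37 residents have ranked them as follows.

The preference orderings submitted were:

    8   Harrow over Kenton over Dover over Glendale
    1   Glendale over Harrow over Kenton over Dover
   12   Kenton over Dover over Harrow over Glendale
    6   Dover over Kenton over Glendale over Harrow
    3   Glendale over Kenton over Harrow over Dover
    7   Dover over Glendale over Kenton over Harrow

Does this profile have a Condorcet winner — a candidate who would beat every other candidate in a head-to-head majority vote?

Head-to-head results (37 voters total):
Dover vs Glendale: Dover wins 33–4.
Dover vs Harrow: Dover wins 25–12.
Dover vs Kenton: Kenton wins 24–13.
Glendale vs Harrow: Harrow wins 20–17.
Glendale vs Kenton: Kenton wins 26–11.
Harrow vs Kenton: Kenton wins 28–9.
Kenton beats each rival — Dover (24–13), Glendale (26–11), Harrow (28–9) — so Kenton is the Condorcet winner.

Yes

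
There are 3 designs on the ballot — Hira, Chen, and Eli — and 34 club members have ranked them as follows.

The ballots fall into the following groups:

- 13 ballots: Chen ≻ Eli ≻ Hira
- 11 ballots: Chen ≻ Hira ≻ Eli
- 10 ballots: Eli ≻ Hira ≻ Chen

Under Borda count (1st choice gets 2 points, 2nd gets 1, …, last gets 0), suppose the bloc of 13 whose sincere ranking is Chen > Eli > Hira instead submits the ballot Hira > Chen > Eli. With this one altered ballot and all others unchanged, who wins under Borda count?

Hira

Borda totals with the altered ballot: Hira 47, Chen 35, Eli 20.
The switch changes the winner from Chen to Hira.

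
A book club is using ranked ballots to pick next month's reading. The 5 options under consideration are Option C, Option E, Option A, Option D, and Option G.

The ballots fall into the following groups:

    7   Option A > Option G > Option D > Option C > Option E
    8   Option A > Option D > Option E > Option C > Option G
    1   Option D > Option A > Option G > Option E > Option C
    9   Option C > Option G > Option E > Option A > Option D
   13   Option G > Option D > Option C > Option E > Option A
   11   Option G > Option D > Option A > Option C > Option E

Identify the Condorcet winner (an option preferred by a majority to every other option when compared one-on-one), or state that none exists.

Option G

Head-to-head results (49 voters total):
Option C vs Option E: Option C wins 40–9.
Option C vs Option A: Option A wins 27–22.
Option C vs Option D: Option D wins 40–9.
Option C vs Option G: Option G wins 32–17.
Option E vs Option A: Option A wins 27–22.
Option E vs Option D: Option D wins 40–9.
Option E vs Option G: Option G wins 41–8.
Option A vs Option D: Option D wins 25–24.
Option A vs Option G: Option G wins 33–16.
Option D vs Option G: Option G wins 40–9.
Option G beats each rival — Option C (32–17), Option E (41–8), Option A (33–16), Option D (40–9) — so Option G is the Condorcet winner.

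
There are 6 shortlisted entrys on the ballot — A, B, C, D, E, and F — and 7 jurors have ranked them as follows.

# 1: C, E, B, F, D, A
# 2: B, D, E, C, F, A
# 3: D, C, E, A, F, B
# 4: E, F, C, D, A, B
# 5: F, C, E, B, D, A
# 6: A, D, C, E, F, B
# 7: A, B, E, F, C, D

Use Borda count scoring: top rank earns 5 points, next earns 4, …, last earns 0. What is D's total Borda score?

Borda scores:
  A: 0 + 0 + 2 + 1 + 0 + 5 + 5 = 13
  B: 3 + 5 + 0 + 0 + 2 + 0 + 4 = 14
  C: 5 + 2 + 4 + 3 + 4 + 3 + 1 = 22
  D: 1 + 4 + 5 + 2 + 1 + 4 + 0 = 17
  E: 4 + 3 + 3 + 5 + 3 + 2 + 3 = 23
  F: 2 + 1 + 1 + 4 + 5 + 1 + 2 = 16

17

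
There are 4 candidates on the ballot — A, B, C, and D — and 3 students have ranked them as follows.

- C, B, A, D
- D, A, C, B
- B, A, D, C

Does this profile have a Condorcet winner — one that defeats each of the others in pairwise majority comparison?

No

Head-to-head results (3 voters total):
A vs B: B wins 2–1.
A vs C: A wins 2–1.
A vs D: A wins 2–1.
B vs C: C wins 2–1.
B vs D: B wins 2–1.
C vs D: D wins 2–1.
No candidate beats all others: A beats C beats B beats A, a majority cycle.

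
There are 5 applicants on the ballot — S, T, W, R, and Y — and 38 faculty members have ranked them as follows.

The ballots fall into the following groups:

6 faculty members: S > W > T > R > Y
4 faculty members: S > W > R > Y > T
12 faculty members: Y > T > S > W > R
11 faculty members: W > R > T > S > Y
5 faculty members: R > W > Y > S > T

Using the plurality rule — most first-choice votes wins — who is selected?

Y

First-place vote totals:
  S: 10
  T: 0
  W: 11
  R: 5
  Y: 12
Y has the most first-place votes.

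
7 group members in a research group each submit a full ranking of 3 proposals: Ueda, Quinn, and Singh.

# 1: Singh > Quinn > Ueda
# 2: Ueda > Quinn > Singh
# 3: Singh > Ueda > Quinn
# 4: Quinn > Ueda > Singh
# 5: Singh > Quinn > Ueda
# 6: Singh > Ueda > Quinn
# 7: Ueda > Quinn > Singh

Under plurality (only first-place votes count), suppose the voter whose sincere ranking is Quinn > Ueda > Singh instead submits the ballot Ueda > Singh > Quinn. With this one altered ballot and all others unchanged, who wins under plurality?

First-place totals with the altered ballot: Ueda 3, Quinn 0, Singh 4.
The winner is unchanged: still Singh.

Singh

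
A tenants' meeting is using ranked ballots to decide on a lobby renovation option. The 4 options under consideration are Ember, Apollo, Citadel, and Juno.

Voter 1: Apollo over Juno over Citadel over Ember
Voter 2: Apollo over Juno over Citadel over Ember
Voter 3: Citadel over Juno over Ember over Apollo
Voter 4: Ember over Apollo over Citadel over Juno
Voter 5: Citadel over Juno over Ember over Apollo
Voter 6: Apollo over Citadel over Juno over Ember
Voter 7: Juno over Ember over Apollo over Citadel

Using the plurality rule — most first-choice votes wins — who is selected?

Apollo

First-place vote totals:
  Ember: 1
  Apollo: 3
  Citadel: 2
  Juno: 1
Apollo has the most first-place votes.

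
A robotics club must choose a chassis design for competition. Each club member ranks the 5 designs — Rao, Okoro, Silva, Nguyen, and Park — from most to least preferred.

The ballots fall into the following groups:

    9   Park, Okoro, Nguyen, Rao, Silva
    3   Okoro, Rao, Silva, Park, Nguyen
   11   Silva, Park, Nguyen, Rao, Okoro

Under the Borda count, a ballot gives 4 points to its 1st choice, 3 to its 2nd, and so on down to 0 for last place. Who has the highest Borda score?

Borda scores:
  Rao: 9·1 + 3·3 + 11·1 = 29
  Okoro: 9·3 + 3·4 + 11·0 = 39
  Silva: 9·0 + 3·2 + 11·4 = 50
  Nguyen: 9·2 + 3·0 + 11·2 = 40
  Park: 9·4 + 3·1 + 11·3 = 72
Park has the highest total.

Park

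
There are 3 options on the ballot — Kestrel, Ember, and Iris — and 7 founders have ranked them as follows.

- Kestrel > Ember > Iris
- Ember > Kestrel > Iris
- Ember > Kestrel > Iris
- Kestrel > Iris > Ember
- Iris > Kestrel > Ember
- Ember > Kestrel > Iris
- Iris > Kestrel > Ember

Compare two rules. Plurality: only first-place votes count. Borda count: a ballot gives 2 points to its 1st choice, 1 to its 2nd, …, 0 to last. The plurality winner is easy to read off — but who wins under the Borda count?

Plurality first-place counts: Kestrel 2, Ember 3, Iris 2 → Ember.
Borda totals: Kestrel 9, Ember 7, Iris 5 → Kestrel.

Kestrel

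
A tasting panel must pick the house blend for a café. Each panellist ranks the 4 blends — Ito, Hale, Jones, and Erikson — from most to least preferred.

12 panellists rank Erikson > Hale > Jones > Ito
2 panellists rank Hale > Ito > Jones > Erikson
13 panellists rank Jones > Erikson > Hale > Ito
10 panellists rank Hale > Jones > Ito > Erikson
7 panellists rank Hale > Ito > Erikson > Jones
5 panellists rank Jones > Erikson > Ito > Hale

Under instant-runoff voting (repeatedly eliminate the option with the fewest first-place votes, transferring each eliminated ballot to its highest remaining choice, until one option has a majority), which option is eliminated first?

Round 1: Hale 19, Jones 18, Erikson 12, Ito 0. Ito has the fewest and is eliminated.
Round 2: Hale 19, Jones 18, Erikson 12. Erikson has the fewest and is eliminated.
Round 3: Hale 31, Jones 18. Hale has a majority.

Ito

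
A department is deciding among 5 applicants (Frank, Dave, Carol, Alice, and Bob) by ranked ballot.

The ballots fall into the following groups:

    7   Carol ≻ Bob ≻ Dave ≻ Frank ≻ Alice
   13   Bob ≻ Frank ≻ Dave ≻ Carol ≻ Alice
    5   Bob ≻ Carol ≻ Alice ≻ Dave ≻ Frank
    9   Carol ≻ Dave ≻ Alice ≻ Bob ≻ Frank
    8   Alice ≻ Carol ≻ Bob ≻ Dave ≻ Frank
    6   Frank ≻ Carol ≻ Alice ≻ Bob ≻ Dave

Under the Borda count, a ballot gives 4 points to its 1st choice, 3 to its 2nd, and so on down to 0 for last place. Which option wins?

Borda scores:
  Frank: 7·1 + 13·3 + 5·0 + 9·0 + 8·0 + 6·4 = 70
  Dave: 7·2 + 13·2 + 5·1 + 9·3 + 8·1 + 6·0 = 80
  Carol: 7·4 + 13·1 + 5·3 + 9·4 + 8·3 + 6·3 = 134
  Alice: 7·0 + 13·0 + 5·2 + 9·2 + 8·4 + 6·2 = 72
  Bob: 7·3 + 13·4 + 5·4 + 9·1 + 8·2 + 6·1 = 124
Carol has the highest total.

Carol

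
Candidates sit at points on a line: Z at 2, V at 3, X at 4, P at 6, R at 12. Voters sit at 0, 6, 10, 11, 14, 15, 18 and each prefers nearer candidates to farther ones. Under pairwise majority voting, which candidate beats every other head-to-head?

R

With single-peaked preferences on a line, the Condorcet winner is the candidate closest to the median voter.
The median voter (position 11) is closest to R at 12.
Check: R vs X — voters closer to R: 5 of 7.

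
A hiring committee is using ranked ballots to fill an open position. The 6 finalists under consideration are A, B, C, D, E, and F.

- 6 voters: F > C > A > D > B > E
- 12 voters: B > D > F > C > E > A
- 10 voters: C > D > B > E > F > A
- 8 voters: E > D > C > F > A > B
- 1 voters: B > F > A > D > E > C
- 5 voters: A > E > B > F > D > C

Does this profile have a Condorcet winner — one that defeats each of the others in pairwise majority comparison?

Yes

Head-to-head results (42 voters total):
A vs B: B wins 23–19.
A vs C: C wins 36–6.
A vs D: D wins 30–12.
A vs E: E wins 30–12.
A vs F: F wins 37–5.
B vs C: C wins 24–18.
B vs D: D wins 24–18.
B vs E: B wins 29–13.
B vs F: B wins 28–14.
C vs D: D wins 26–16.
C vs E: C wins 28–14.
C vs F: F wins 24–18.
D vs E: D wins 29–13.
D vs F: D wins 30–12.
E vs F: E wins 23–19.
D beats each rival — A (30–12), B (24–18), C (26–16), E (29–13), F (30–12) — so D is the Condorcet winner.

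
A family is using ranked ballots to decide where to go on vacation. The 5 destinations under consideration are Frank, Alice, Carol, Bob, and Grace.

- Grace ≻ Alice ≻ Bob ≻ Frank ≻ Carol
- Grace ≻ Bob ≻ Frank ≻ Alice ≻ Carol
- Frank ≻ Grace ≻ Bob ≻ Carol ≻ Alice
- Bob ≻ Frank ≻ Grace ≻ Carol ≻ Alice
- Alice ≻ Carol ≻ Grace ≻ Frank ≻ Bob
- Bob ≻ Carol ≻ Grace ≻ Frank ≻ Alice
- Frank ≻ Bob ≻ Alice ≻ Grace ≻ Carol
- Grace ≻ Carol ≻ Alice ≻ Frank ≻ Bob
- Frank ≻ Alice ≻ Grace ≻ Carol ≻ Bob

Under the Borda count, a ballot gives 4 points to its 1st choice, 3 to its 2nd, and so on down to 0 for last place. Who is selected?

Grace

Borda scores:
  Frank: 1 + 2 + 4 + 3 + 1 + 1 + 4 + 1 + 4 = 21
  Alice: 3 + 1 + 0 + 0 + 4 + 0 + 2 + 2 + 3 = 15
  Carol: 0 + 0 + 1 + 1 + 3 + 3 + 0 + 3 + 1 = 12
  Bob: 2 + 3 + 2 + 4 + 0 + 4 + 3 + 0 + 0 = 18
  Grace: 4 + 4 + 3 + 2 + 2 + 2 + 1 + 4 + 2 = 24
Grace has the highest total.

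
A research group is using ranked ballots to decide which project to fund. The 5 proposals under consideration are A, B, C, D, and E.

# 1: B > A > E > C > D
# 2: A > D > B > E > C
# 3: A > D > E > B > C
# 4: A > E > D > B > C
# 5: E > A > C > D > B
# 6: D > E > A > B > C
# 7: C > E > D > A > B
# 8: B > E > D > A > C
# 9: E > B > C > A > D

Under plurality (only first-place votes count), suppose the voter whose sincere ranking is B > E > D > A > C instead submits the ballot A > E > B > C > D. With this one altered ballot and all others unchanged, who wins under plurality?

First-place totals with the altered ballot: A 4, B 1, C 1, D 1, E 2.
The winner is unchanged: still A.

A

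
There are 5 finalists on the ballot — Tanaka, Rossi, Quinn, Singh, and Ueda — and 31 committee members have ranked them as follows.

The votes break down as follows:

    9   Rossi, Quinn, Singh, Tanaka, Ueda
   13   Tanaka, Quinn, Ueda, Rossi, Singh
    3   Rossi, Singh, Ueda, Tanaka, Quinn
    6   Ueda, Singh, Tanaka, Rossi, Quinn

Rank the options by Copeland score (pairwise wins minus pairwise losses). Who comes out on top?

Tanaka

Pairwise results:
  Tanaka vs Rossi: Tanaka wins 19–12.
  Tanaka vs Quinn: Tanaka wins 22–9.
  Tanaka vs Singh: Singh wins 18–13.
  Tanaka vs Ueda: Tanaka wins 22–9.
  Rossi vs Quinn: Rossi wins 18–13.
  Rossi vs Singh: Rossi wins 25–6.
  Rossi vs Ueda: Ueda wins 19–12.
  Quinn vs Singh: Quinn wins 22–9.
  Quinn vs Ueda: Quinn wins 22–9.
  Singh vs Ueda: Ueda wins 19–12.
Copeland scores (wins − losses):
  Tanaka: 3 − 1 = 2
  Rossi: 2 − 2 = 0
  Quinn: 2 − 2 = 0
  Singh: 1 − 3 = -2
  Ueda: 2 − 2 = 0
Tanaka has the best Copeland score.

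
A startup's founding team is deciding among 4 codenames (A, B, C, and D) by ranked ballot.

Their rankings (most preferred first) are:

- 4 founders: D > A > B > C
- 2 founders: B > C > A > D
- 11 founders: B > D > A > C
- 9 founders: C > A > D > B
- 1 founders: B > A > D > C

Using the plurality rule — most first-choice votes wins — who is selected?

B

First-place vote totals:
  A: 0
  B: 14
  C: 9
  D: 4
B has the most first-place votes.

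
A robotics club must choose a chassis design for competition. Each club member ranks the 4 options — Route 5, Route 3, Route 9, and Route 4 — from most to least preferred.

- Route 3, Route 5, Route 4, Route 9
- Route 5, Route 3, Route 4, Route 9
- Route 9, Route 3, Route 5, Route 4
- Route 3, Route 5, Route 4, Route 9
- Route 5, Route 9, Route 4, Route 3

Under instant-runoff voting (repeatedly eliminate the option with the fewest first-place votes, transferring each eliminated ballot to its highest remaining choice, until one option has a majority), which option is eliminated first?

Route 4

Round 1: Route 5 2, Route 3 2, Route 9 1, Route 4 0. Route 4 has the fewest and is eliminated.
Round 2: Route 5 2, Route 3 2, Route 9 1. Route 9 has the fewest and is eliminated.
Round 3: Route 3 3, Route 5 2. Route 3 has a majority.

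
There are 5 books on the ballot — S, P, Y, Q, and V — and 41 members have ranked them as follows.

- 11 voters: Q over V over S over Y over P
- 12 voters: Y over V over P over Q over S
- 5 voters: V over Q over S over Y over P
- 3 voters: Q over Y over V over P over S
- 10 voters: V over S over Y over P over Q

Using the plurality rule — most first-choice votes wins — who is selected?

First-place vote totals:
  S: 0
  P: 0
  Y: 12
  Q: 14
  V: 15
V has the most first-place votes.

V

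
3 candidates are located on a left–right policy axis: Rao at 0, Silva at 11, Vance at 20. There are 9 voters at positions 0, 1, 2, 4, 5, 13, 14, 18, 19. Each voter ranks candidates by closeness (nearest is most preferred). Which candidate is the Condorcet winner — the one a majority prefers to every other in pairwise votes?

Rao

With single-peaked preferences on a line, the Condorcet winner is the candidate closest to the median voter.
The median voter (position 5) is closest to Rao at 0.
Check: Rao vs Silva — voters closer to Rao: 5 of 9.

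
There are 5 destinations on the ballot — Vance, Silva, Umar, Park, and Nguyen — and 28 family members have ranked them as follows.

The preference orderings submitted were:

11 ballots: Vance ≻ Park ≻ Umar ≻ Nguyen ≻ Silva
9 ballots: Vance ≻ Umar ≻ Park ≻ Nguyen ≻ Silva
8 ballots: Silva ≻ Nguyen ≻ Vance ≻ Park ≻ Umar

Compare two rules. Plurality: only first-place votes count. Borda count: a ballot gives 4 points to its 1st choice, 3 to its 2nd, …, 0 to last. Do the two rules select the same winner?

Plurality first-place counts: Vance 20, Silva 8, Umar 0, Park 0, Nguyen 0 → Vance.
Borda totals: Vance 96, Silva 32, Umar 49, Park 59, Nguyen 44 → Vance.
The two rules agree on Vance.

Yes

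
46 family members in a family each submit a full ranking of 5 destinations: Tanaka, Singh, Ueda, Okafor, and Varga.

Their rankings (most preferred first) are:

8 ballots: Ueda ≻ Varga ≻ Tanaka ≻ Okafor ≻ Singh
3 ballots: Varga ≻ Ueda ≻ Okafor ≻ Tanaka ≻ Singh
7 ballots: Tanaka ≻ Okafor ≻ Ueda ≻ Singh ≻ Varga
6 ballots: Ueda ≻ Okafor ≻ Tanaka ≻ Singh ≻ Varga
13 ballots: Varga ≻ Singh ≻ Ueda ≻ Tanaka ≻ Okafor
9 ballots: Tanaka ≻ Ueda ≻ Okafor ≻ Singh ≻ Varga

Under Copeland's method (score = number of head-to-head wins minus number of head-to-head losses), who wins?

Pairwise results:
  Tanaka vs Singh: Tanaka wins 33–13.
  Tanaka vs Ueda: Ueda wins 30–16.
  Tanaka vs Okafor: Tanaka wins 37–9.
  Tanaka vs Varga: Varga wins 24–22.
  Singh vs Ueda: Ueda wins 33–13.
  Singh vs Okafor: Okafor wins 33–13.
  Singh vs Varga: Varga wins 24–22.
  Ueda vs Okafor: Ueda wins 39–7.
  Ueda vs Varga: Ueda wins 30–16.
  Okafor vs Varga: Varga wins 24–22.
Copeland scores (wins − losses):
  Tanaka: 2 − 2 = 0
  Singh: 0 − 4 = -4
  Ueda: 4 − 0 = 4
  Okafor: 1 − 3 = -2
  Varga: 3 − 1 = 2
Ueda has the best Copeland score.

Ueda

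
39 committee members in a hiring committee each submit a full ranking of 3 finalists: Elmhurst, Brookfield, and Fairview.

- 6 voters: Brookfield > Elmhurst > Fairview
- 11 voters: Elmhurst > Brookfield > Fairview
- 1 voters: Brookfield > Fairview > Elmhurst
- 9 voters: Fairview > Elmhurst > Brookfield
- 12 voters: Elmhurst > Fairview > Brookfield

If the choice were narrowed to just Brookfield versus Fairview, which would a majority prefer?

Ballots ranking Brookfield above Fairview: 6+11+1 = 18.
Ballots ranking Fairview above Brookfield: 9+12 = 21.
Fairview wins the head-to-head, 21–18.

Fairview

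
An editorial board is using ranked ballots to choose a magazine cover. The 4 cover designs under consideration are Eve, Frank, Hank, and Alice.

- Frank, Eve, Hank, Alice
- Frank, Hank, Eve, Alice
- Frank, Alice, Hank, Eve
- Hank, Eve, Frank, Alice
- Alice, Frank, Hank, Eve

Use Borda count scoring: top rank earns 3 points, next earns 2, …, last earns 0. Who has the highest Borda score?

Borda scores:
  Eve: 2 + 1 + 0 + 2 + 0 = 5
  Frank: 3 + 3 + 3 + 1 + 2 = 12
  Hank: 1 + 2 + 1 + 3 + 1 = 8
  Alice: 0 + 0 + 2 + 0 + 3 = 5
Frank has the highest total.

Frank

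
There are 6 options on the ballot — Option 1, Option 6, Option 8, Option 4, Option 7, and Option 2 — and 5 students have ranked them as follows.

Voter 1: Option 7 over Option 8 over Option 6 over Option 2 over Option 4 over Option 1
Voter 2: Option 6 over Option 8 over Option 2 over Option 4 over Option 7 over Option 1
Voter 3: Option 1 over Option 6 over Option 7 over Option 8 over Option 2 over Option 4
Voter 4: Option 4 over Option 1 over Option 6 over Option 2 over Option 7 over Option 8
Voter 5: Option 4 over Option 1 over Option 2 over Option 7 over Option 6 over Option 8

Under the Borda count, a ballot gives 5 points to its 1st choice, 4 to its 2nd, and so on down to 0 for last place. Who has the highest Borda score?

Option 6

Borda scores:
  Option 1: 0 + 0 + 5 + 4 + 4 = 13
  Option 6: 3 + 5 + 4 + 3 + 1 = 16
  Option 8: 4 + 4 + 2 + 0 + 0 = 10
  Option 4: 1 + 2 + 0 + 5 + 5 = 13
  Option 7: 5 + 1 + 3 + 1 + 2 = 12
  Option 2: 2 + 3 + 1 + 2 + 3 = 11
Option 6 has the highest total.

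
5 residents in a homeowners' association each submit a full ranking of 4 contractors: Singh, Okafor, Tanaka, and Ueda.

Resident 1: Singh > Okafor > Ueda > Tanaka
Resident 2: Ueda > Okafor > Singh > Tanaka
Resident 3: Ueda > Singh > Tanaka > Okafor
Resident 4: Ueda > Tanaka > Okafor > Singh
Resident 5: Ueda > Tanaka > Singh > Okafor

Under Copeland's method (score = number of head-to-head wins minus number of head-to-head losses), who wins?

Pairwise results:
  Singh vs Okafor: Singh wins 3–2.
  Singh vs Tanaka: Singh wins 3–2.
  Singh vs Ueda: Ueda wins 4–1.
  Okafor vs Tanaka: Tanaka wins 3–2.
  Okafor vs Ueda: Ueda wins 4–1.
  Tanaka vs Ueda: Ueda wins 5–0.
Copeland scores (wins − losses):
  Singh: 2 − 1 = 1
  Okafor: 0 − 3 = -3
  Tanaka: 1 − 2 = -1
  Ueda: 3 − 0 = 3
Ueda has the best Copeland score.

Ueda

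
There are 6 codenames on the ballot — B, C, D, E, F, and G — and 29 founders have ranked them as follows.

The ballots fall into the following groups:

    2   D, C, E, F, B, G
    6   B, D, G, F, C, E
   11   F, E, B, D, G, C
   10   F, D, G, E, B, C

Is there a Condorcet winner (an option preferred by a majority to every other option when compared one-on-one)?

Yes

Head-to-head results (29 voters total):
B vs C: B wins 27–2.
B vs D: B wins 17–12.
B vs E: E wins 23–6.
B vs F: F wins 23–6.
B vs G: B wins 19–10.
C vs D: D wins 29–0.
C vs E: E wins 21–8.
C vs F: F wins 27–2.
C vs G: G wins 27–2.
D vs E: D wins 18–11.
D vs F: F wins 21–8.
D vs G: D wins 29–0.
E vs F: F wins 27–2.
E vs G: G wins 16–13.
F vs G: F wins 23–6.
F beats each rival — B (23–6), C (27–2), D (21–8), E (27–2), G (23–6) — so F is the Condorcet winner.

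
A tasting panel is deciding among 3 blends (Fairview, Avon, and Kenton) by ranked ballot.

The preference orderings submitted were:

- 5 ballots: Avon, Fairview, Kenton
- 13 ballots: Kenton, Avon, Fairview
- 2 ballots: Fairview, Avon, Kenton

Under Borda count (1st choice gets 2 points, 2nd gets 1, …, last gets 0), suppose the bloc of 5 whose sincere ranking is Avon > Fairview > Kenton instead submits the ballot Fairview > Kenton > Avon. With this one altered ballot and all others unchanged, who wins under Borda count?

Borda totals with the altered ballot: Fairview 14, Avon 15, Kenton 31.
The winner is unchanged: still Kenton.

Kenton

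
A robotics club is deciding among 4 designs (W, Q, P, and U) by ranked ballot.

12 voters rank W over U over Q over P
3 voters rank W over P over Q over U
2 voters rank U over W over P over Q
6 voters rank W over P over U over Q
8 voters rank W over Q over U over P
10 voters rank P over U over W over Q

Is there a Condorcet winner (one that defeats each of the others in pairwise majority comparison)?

Yes

Head-to-head results (41 voters total):
W vs Q: W wins 41–0.
W vs P: W wins 31–10.
W vs U: W wins 29–12.
Q vs P: P wins 21–20.
Q vs U: U wins 30–11.
P vs U: U wins 22–19.
W beats each rival — Q (41–0), P (31–10), U (29–12) — so W is the Condorcet winner.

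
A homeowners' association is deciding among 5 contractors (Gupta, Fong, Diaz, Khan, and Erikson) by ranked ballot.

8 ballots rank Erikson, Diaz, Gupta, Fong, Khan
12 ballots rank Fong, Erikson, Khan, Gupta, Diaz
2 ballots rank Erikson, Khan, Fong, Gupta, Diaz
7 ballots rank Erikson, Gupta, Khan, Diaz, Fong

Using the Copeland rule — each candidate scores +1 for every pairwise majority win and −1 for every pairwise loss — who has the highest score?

Pairwise results:
  Gupta vs Fong: Gupta wins 15–14.
  Gupta vs Diaz: Gupta wins 21–8.
  Gupta vs Khan: Gupta wins 15–14.
  Gupta vs Erikson: Erikson wins 29–0.
  Fong vs Diaz: Diaz wins 15–14.
  Fong vs Khan: Fong wins 20–9.
  Fong vs Erikson: Erikson wins 17–12.
  Diaz vs Khan: Khan wins 21–8.
  Diaz vs Erikson: Erikson wins 29–0.
  Khan vs Erikson: Erikson wins 29–0.
Copeland scores (wins − losses):
  Gupta: 3 − 1 = 2
  Fong: 1 − 3 = -2
  Diaz: 1 − 3 = -2
  Khan: 1 − 3 = -2
  Erikson: 4 − 0 = 4
Erikson has the best Copeland score.

Erikson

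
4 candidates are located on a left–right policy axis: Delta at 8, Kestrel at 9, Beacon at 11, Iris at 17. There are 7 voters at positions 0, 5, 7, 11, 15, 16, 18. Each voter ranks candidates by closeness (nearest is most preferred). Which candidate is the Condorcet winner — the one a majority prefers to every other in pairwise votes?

Beacon

With single-peaked preferences on a line, the Condorcet winner is the candidate closest to the median voter.
The median voter (position 11) is closest to Beacon at 11.
Check: Beacon vs Iris — voters closer to Beacon: 4 of 7.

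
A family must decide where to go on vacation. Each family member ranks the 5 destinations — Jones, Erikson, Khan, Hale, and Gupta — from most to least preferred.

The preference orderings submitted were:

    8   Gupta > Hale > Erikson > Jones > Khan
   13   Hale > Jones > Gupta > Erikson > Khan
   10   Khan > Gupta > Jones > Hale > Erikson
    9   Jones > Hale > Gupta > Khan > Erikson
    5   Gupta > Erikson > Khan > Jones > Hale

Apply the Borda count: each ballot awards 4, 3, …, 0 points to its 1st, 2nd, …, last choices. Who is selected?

Gupta

Borda scores:
  Jones: 8·1 + 13·3 + 10·2 + 9·4 + 5·1 = 108
  Erikson: 8·2 + 13·1 + 10·0 + 9·0 + 5·3 = 44
  Khan: 8·0 + 13·0 + 10·4 + 9·1 + 5·2 = 59
  Hale: 8·3 + 13·4 + 10·1 + 9·3 + 5·0 = 113
  Gupta: 8·4 + 13·2 + 10·3 + 9·2 + 5·4 = 126
Gupta has the highest total.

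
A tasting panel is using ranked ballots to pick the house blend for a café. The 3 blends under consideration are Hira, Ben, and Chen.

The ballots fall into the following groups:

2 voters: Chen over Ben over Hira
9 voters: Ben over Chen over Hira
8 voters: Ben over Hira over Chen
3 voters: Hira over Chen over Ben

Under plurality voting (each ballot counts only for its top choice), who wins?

First-place vote totals:
  Hira: 3
  Ben: 17
  Chen: 2
Ben has the most first-place votes.

Ben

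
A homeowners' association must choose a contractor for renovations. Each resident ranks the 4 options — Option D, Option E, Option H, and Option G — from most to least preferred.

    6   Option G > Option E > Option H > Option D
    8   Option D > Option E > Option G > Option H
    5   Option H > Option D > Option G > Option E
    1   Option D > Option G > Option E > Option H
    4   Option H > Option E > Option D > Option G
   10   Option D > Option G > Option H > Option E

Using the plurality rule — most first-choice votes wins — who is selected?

Option D

First-place vote totals:
  Option D: 19
  Option E: 0
  Option H: 9
  Option G: 6
Option D has the most first-place votes.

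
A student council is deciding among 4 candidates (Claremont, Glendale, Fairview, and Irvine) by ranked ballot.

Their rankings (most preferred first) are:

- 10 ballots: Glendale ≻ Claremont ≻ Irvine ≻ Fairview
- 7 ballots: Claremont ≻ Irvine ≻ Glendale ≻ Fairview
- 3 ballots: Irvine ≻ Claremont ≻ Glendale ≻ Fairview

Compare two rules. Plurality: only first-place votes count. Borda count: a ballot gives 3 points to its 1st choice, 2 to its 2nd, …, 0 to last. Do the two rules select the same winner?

No

Plurality first-place counts: Claremont 7, Glendale 10, Fairview 0, Irvine 3 → Glendale.
Borda totals: Claremont 47, Glendale 40, Fairview 0, Irvine 33 → Claremont.
The two rules disagree: plurality picks Glendale, Borda picks Claremont.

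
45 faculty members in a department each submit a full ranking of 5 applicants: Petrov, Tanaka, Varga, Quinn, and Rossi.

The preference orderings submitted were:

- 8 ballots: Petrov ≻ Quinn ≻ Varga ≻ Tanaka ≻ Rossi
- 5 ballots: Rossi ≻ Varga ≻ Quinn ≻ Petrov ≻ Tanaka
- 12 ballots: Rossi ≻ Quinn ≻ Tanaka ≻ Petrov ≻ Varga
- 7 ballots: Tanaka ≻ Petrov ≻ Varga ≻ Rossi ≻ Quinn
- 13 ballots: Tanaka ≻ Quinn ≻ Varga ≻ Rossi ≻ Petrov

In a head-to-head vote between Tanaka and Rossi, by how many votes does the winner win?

11

Ballots ranking Tanaka above Rossi: 8+7+13 = 28.
Ballots ranking Rossi above Tanaka: 5+12 = 17.
Tanaka wins 28–17, a margin of 11.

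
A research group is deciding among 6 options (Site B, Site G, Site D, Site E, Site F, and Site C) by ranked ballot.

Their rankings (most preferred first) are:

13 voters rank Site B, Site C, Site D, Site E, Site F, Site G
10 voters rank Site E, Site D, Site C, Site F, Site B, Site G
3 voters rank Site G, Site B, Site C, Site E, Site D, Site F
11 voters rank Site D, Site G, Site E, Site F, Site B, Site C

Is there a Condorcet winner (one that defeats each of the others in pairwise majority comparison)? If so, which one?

Head-to-head results (37 voters total):
Site B vs Site G: Site B wins 23–14.
Site B vs Site D: Site D wins 21–16.
Site B vs Site E: Site E wins 21–16.
Site B vs Site F: Site F wins 21–16.
Site B vs Site C: Site B wins 27–10.
Site G vs Site D: Site D wins 34–3.
Site G vs Site E: Site E wins 23–14.
Site G vs Site F: Site F wins 23–14.
Site G vs Site C: Site C wins 23–14.
Site D vs Site E: Site D wins 24–13.
Site D vs Site F: Site D wins 37–0.
Site D vs Site C: Site D wins 21–16.
Site E vs Site F: Site E wins 37–0.
Site E vs Site C: Site E wins 21–16.
Site F vs Site C: Site C wins 26–11.
Site D beats each rival — Site B (21–16), Site G (34–3), Site E (24–13), Site F (37–0), Site C (21–16) — so Site D is the Condorcet winner.

Site D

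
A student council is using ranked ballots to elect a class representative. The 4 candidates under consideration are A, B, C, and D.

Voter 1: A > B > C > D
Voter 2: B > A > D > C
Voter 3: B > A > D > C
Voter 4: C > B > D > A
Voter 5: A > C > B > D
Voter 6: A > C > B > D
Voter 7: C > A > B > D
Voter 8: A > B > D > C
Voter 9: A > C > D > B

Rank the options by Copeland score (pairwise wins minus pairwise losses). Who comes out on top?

A

Pairwise results:
  A vs B: A wins 6–3.
  A vs C: A wins 7–2.
  A vs D: A wins 8–1.
  B vs C: C wins 5–4.
  B vs D: B wins 8–1.
  C vs D: C wins 6–3.
Copeland scores (wins − losses):
  A: 3 − 0 = 3
  B: 1 − 2 = -1
  C: 2 − 1 = 1
  D: 0 − 3 = -3
A has the best Copeland score.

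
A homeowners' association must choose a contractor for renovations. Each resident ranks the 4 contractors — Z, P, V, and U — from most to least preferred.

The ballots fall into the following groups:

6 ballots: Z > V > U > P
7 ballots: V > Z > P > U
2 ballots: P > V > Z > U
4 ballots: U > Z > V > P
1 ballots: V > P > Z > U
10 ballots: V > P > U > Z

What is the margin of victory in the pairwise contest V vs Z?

10

Ballots ranking V above Z: 7+2+1+10 = 20.
Ballots ranking Z above V: 6+4 = 10.
V wins 20–10, a margin of 10.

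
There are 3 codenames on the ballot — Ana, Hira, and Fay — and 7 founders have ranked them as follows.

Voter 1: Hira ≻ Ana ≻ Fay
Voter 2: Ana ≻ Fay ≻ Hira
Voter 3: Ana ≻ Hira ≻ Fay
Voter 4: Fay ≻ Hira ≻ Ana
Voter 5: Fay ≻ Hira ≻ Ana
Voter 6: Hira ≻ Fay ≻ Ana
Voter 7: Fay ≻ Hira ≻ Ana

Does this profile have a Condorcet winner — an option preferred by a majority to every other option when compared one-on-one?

Yes

Head-to-head results (7 voters total):
Ana vs Hira: Hira wins 5–2.
Ana vs Fay: Fay wins 4–3.
Hira vs Fay: Fay wins 4–3.
Fay beats each rival — Ana (4–3), Hira (4–3) — so Fay is the Condorcet winner.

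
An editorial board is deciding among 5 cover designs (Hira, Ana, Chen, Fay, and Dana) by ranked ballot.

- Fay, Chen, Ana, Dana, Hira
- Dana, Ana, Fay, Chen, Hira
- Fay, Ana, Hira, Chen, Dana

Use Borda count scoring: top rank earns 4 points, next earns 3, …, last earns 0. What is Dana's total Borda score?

5

Borda scores:
  Hira: 0 + 0 + 2 = 2
  Ana: 2 + 3 + 3 = 8
  Chen: 3 + 1 + 1 = 5
  Fay: 4 + 2 + 4 = 10
  Dana: 1 + 4 + 0 = 5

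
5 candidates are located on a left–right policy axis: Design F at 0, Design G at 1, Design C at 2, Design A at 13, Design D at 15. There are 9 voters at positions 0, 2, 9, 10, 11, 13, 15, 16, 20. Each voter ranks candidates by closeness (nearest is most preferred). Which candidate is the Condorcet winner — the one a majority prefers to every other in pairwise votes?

With single-peaked preferences on a line, the Condorcet winner is the candidate closest to the median voter.
The median voter (position 11) is closest to Design A at 13.
Check: Design A vs Design D — voters closer to Design A: 6 of 9.

Design A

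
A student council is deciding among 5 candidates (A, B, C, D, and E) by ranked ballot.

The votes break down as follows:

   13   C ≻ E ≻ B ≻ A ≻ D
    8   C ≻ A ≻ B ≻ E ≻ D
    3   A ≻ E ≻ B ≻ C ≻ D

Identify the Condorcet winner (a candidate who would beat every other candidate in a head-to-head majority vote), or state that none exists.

Head-to-head results (24 voters total):
A vs B: B wins 13–11.
A vs C: C wins 21–3.
A vs D: A wins 24–0.
A vs E: E wins 13–11.
B vs C: C wins 21–3.
B vs D: B wins 24–0.
B vs E: E wins 16–8.
C vs D: C wins 24–0.
C vs E: C wins 21–3.
D vs E: E wins 24–0.
C beats each rival — A (21–3), B (21–3), D (24–0), E (21–3) — so C is the Condorcet winner.

C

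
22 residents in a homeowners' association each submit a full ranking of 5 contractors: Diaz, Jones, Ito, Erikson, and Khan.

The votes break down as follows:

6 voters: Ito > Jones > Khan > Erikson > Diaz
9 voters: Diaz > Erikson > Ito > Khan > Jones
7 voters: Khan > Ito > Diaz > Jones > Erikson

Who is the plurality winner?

Diaz

First-place vote totals:
  Diaz: 9
  Jones: 0
  Ito: 6
  Erikson: 0
  Khan: 7
Diaz has the most first-place votes.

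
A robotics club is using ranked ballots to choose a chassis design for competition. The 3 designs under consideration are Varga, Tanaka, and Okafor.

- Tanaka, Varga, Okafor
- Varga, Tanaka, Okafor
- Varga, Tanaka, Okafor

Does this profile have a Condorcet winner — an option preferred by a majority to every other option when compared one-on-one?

Head-to-head results (3 voters total):
Varga vs Tanaka: Varga wins 2–1.
Varga vs Okafor: Varga wins 3–0.
Tanaka vs Okafor: Tanaka wins 3–0.
Varga beats each rival — Tanaka (2–1), Okafor (3–0) — so Varga is the Condorcet winner.

Yes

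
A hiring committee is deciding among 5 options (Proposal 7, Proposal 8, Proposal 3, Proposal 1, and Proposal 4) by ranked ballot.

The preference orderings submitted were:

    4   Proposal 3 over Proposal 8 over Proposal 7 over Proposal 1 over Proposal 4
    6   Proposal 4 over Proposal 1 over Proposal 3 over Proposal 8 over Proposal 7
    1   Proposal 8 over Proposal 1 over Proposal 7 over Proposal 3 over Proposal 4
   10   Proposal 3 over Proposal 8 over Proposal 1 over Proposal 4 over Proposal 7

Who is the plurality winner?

First-place vote totals:
  Proposal 7: 0
  Proposal 8: 1
  Proposal 3: 14
  Proposal 1: 0
  Proposal 4: 6
Proposal 3 has the most first-place votes.

Proposal 3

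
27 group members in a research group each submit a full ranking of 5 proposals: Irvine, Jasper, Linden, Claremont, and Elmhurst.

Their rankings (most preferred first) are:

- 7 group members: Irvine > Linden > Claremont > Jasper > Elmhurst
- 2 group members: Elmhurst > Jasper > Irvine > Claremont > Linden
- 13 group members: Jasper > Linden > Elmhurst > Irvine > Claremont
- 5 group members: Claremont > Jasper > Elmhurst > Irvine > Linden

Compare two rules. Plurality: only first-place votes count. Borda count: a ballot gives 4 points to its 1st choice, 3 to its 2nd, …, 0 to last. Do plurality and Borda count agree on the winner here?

Yes

Plurality first-place counts: Irvine 7, Jasper 13, Linden 0, Claremont 5, Elmhurst 2 → Jasper.
Borda totals: Irvine 50, Jasper 80, Linden 60, Claremont 36, Elmhurst 44 → Jasper.
The two rules agree on Jasper.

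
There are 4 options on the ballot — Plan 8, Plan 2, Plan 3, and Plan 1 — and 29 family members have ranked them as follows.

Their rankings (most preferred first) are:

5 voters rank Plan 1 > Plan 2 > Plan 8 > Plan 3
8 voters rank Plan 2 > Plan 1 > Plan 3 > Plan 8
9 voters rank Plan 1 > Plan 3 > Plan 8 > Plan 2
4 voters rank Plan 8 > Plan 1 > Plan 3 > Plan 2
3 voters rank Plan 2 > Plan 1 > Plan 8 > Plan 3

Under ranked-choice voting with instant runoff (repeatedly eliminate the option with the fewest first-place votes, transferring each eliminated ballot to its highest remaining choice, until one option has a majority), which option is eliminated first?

Plan 3

Round 1: Plan 1 14, Plan 2 11, Plan 8 4, Plan 3 0. Plan 3 has the fewest and is eliminated.
Round 2: Plan 1 14, Plan 2 11, Plan 8 4. Plan 8 has the fewest and is eliminated.
Round 3: Plan 1 18, Plan 2 11. Plan 1 has a majority.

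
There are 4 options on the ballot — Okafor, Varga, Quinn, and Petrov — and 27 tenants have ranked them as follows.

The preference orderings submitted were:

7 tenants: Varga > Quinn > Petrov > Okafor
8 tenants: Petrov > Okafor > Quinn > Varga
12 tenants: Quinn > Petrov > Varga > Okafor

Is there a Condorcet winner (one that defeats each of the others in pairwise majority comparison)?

Head-to-head results (27 voters total):
Okafor vs Varga: Varga wins 19–8.
Okafor vs Quinn: Quinn wins 19–8.
Okafor vs Petrov: Petrov wins 27–0.
Varga vs Quinn: Quinn wins 20–7.
Varga vs Petrov: Petrov wins 20–7.
Quinn vs Petrov: Quinn wins 19–8.
Quinn beats each rival — Okafor (19–8), Varga (20–7), Petrov (19–8) — so Quinn is the Condorcet winner.

Yes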